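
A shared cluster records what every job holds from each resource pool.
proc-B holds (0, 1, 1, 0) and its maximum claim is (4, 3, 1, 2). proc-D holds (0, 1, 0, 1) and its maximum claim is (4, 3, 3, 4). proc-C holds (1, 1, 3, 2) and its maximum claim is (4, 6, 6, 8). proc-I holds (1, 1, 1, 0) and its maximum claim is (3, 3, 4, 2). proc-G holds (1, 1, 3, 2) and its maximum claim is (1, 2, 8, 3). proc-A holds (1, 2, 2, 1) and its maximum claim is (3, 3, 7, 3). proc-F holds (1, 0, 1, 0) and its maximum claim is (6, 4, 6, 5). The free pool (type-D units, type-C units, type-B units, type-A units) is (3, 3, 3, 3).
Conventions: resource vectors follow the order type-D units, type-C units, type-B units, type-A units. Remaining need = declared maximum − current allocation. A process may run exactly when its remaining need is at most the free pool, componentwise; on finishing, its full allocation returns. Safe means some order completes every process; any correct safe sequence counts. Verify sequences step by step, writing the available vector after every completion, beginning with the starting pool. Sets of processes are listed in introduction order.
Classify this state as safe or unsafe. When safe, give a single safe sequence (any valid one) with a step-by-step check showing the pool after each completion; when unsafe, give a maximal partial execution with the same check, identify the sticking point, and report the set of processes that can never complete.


SAFE. One safe sequence: proc-I, proc-D, proc-B, proc-G, proc-F, proc-A, proc-C.
Key observation: at proc-I the run first touches a limit — (2, 2, 3, 2) against (3, 3, 3, 3), exact on a resource it actually requests.
Walking it through:
  pool = (3, 3, 3, 3)
  run proc-I (needs (2, 2, 3, 2), free (3, 3, 3, 3)); after release of (1, 1, 1, 0) the pool is (4, 4, 4, 3)
  run proc-D (needs (4, 2, 3, 3), free (4, 4, 4, 3)); after release of (0, 1, 0, 1) the pool is (4, 5, 4, 4)
  run proc-B (needs (4, 2, 0, 2), free (4, 5, 4, 4)); after release of (0, 1, 1, 0) the pool is (4, 6, 5, 4)
  run proc-G (needs (0, 1, 5, 1), free (4, 6, 5, 4)); after release of (1, 1, 3, 2) the pool is (5, 7, 8, 6)
  run proc-F (needs (5, 4, 5, 5), free (5, 7, 8, 6)); after release of (1, 0, 1, 0) the pool is (6, 7, 9, 6)
  run proc-A (needs (2, 1, 5, 2), free (6, 7, 9, 6)); after release of (1, 2, 2, 1) the pool is (7, 9, 11, 7)
  run proc-C (needs (3, 5, 3, 6), free (7, 9, 11, 7)); after release of (1, 1, 3, 2) the pool is (8, 10, 14, 9)


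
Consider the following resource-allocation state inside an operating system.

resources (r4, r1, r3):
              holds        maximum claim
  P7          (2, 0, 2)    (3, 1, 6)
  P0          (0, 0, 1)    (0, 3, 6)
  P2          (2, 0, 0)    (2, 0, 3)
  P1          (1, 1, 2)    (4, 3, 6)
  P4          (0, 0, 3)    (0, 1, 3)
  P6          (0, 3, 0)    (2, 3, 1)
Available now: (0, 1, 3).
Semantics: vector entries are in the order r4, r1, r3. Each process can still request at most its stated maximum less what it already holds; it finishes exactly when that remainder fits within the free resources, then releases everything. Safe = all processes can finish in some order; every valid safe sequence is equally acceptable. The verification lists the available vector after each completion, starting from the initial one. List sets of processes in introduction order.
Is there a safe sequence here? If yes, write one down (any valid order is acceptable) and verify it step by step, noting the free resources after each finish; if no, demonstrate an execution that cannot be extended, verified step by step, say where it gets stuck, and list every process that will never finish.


SAFE. One safe sequence: P4, P2, P6, P7, P1, P0.
Key observation: P4 is the earliest step where a requested resource binds exactly: need (0, 1, 0), pool (0, 1, 3) at its turn.
Walking it through:
  pool = (0, 1, 3)
  P4: need (0, 1, 0) fits (0, 1, 3); releases (0, 0, 3), pool now (0, 1, 6)
  P2: need (0, 0, 3) fits (0, 1, 6); releases (2, 0, 0), pool now (2, 1, 6)
  P6: need (2, 0, 1) fits (2, 1, 6); releases (0, 3, 0), pool now (2, 4, 6)
  P7: need (1, 1, 4) fits (2, 4, 6); releases (2, 0, 2), pool now (4, 4, 8)
  P1: need (3, 2, 4) fits (4, 4, 8); releases (1, 1, 2), pool now (5, 5, 10)
  P0: need (0, 3, 5) fits (5, 5, 10); releases (0, 0, 1), pool now (5, 5, 11)


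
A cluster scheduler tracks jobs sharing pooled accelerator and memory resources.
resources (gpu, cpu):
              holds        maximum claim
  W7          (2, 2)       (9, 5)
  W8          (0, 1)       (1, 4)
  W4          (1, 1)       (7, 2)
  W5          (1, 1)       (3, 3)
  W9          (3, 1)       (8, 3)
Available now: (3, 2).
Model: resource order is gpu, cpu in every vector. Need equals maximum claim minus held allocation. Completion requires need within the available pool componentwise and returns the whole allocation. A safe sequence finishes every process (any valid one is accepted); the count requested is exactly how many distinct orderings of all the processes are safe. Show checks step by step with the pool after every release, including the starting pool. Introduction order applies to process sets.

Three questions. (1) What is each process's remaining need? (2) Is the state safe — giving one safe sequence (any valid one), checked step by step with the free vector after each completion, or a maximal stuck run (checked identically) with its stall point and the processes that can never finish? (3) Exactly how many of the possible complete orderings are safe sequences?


(1) Outstanding need per process (order gpu, cpu):
  W7: (7, 3)
  W8: (1, 3)
  W4: (6, 1)
  W5: (2, 2)
  W9: (5, 2)
(2) UNSAFE — no complete ordering exists.
Key observation: after W5, W8 complete, (4, 4) is the best the pool ever gets, yet each leftover process wants more gpu.
Going as far as possible: W5, W8; after that, nothing fits. Step-by-step check:
  pool = (3, 2)
  W5 needs (2, 2) <= (3, 2) -> finishes; pool += (1, 1) = (4, 3)
  W8 needs (1, 3) <= (4, 3) -> finishes; pool += (0, 1) = (4, 4)
  W7 still needs (7, 3) but only (4, 4) is free — short on gpu
  W4 still needs (6, 1) but only (4, 4) is free — short on gpu
  W9 still needs (5, 2) but only (4, 4) is free — short on gpu
Permanently blocked: W7, W4 and W9.
(3) Exactly 0 of the possible complete orderings are safe sequences.


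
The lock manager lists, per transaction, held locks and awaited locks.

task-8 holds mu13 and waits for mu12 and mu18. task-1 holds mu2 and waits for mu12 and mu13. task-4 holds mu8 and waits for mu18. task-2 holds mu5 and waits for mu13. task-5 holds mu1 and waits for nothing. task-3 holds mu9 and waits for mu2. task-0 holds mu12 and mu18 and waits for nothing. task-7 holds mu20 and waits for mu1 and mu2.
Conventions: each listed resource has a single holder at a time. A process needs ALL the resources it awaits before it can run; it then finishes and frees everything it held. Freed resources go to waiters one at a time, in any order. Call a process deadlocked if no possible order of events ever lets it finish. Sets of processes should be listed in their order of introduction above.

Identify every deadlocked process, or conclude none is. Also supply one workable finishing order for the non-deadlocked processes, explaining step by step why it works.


Nothing here is deadlocked.
Key observation: the waits form no ring: some process can always run, and its releases unblock the others one by one.
One completion order for the rest: task-0, task-5, task-8, task-2, task-4, task-1, task-7, task-3.
Check, step by step:
  run task-0 (it waits on nothing); releases mu12 and mu18
  run task-5 (it waits on nothing); releases mu1
  run task-8 (all its waits — mu12 and mu18 — are resolved); releases mu13
  run task-2 (all its waits — mu13 — are resolved); releases mu5
  run task-4 (all its waits — mu18 — are resolved); releases mu8
  run task-1 (all its waits — mu12 and mu13 — are resolved); releases mu2
  run task-7 (all its waits — mu1 and mu2 — are resolved); releases mu20
  run task-3 (all its waits — mu2 — are resolved); releases mu9


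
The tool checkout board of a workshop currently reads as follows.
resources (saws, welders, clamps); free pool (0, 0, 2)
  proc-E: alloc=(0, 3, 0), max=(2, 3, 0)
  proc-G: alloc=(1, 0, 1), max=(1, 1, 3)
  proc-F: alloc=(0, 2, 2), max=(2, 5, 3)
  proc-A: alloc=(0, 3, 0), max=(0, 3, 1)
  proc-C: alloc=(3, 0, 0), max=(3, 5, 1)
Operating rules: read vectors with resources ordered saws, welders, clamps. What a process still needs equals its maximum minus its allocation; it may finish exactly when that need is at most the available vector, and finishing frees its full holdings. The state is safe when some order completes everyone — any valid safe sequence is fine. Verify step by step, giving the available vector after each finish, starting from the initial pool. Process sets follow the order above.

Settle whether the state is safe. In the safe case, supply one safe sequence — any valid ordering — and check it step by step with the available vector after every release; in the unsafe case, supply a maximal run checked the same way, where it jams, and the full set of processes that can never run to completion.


UNSAFE — no complete ordering exists.
Key observation: after proc-A, proc-G the pool peaks at (1, 3, 3), and each blocked process is short somewhere: proc-E on saws; proc-F on saws; proc-C on welders.
A maximal execution: proc-A, proc-G — then nothing else fits. Walking it through:
  pool = (0, 0, 2)
  proc-A needs (0, 0, 1) <= (0, 0, 2) -> finishes; pool += (0, 3, 0) = (0, 3, 2)
  proc-G needs (0, 1, 2) <= (0, 3, 2) -> finishes; pool += (1, 0, 1) = (1, 3, 3)
  proc-E still needs (2, 0, 0) but only (1, 3, 3) is free — short on saws
  proc-F still needs (2, 3, 1) but only (1, 3, 3) is free — short on saws
  proc-C still needs (0, 5, 1) but only (1, 3, 3) is free — short on welders
Never able to finish: proc-E, proc-F and proc-C.


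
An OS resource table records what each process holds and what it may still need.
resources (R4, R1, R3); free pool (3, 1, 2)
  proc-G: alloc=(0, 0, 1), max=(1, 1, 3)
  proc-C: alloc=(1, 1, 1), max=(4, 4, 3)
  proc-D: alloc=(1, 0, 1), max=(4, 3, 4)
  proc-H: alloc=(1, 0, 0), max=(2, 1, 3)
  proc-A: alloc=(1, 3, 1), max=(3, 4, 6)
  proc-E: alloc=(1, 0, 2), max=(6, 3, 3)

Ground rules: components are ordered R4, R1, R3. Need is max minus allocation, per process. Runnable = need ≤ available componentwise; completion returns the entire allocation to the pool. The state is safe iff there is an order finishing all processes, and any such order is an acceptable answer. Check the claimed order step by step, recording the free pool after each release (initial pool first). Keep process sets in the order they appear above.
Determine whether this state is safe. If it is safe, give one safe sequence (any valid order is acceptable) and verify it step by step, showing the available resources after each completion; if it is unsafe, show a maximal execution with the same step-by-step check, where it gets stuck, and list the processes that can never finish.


The state is UNSAFE.
Key observation: after proc-G, proc-H the pool peaks at (4, 1, 3), and each blocked process is short somewhere: proc-C on R1; proc-D on R1; proc-A on R3; proc-E on R4, R1.
The run proc-G, proc-H cannot be extended any further. Check, step by step:
  pool = (3, 1, 2)
  proc-G: need (1, 1, 2) fits (3, 1, 2); releases (0, 0, 1), pool now (3, 1, 3)
  proc-H: need (1, 1, 3) fits (3, 1, 3); releases (1, 0, 0), pool now (4, 1, 3)
  proc-C cannot run: need (3, 3, 2) vs free (4, 1, 3) (insufficient R1)
  proc-D cannot run: need (3, 3, 3) vs free (4, 1, 3) (insufficient R1)
  proc-A cannot run: need (2, 1, 5) vs free (4, 1, 3) (insufficient R3)
  proc-E cannot run: need (5, 3, 1) vs free (4, 1, 3) (insufficient R4 and R1)
Permanently blocked: proc-C, proc-D, proc-A and proc-E.


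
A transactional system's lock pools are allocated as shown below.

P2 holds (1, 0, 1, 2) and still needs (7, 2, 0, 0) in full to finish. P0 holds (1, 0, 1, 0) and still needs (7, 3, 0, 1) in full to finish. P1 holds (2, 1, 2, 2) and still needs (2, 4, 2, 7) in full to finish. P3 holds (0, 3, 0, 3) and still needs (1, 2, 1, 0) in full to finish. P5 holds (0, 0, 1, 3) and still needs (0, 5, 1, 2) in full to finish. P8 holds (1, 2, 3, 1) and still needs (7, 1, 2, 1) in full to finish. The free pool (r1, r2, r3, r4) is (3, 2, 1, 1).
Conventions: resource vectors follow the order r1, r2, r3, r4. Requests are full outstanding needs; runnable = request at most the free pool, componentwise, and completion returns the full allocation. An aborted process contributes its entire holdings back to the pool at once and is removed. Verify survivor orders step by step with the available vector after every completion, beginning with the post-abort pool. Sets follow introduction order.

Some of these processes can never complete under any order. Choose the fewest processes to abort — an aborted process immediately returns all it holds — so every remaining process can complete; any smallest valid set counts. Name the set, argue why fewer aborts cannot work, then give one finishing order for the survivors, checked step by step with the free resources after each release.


Minimum abort set: P2 and P0.
Key observation: the returned (2, 0, 2, 2) from P2 and P0 is what brings P8 — unrunnable before, under any order — into play at step 4.
No one abort is enough; case by case: P2 alone leaves P0 blocked (short on r1); P0 alone leaves P2 blocked (short on r1); P1 alone leaves P2 blocked (short on r1); P3 alone leaves P2 blocked (short on r1); P5 alone leaves P2 blocked (short on r1); P8 alone leaves P2 blocked (short on r1).
The survivors complete as P3, P5, P1, P8. Walking it through (starting from the post-abort pool):
  pool = (5, 2, 3, 3)
  P3 needs (1, 2, 1, 0) <= (5, 2, 3, 3) -> finishes; pool += (0, 3, 0, 3) = (5, 5, 3, 6)
  P5 needs (0, 5, 1, 2) <= (5, 5, 3, 6) -> finishes; pool += (0, 0, 1, 3) = (5, 5, 4, 9)
  P1 needs (2, 4, 2, 7) <= (5, 5, 4, 9) -> finishes; pool += (2, 1, 2, 2) = (7, 6, 6, 11)
  P8 needs (7, 1, 2, 1) <= (7, 6, 6, 11) -> finishes; pool += (1, 2, 3, 1) = (8, 8, 9, 12)


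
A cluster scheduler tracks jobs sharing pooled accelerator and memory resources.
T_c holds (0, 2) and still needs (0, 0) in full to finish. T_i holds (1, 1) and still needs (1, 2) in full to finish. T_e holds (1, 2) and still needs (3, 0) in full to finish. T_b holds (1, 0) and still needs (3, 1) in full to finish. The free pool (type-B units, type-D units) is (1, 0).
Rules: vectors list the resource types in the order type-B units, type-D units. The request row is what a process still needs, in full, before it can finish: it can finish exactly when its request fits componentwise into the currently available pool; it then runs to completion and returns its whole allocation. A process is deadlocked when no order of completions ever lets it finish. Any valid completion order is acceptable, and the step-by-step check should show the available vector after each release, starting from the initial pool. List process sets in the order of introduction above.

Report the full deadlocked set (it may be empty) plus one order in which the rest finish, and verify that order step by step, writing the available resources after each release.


Deadlocked: T_e and T_b.
Key observation: after T_c, T_i complete, (2, 3) is the best the pool ever gets, yet each leftover process wants more type-B units.
A valid finishing order for the others: T_c, T_i. Verifying each step:
  pool = (1, 0)
  T_c needs (0, 0) <= (1, 0) -> finishes; pool += (0, 2) = (1, 2)
  T_i needs (1, 2) <= (1, 2) -> finishes; pool += (1, 1) = (2, 3)
The stuck group stays short no matter what:
  T_e cannot run: need (3, 0) vs free (2, 3) (insufficient type-B units)
  T_b cannot run: need (3, 1) vs free (2, 3) (insufficient type-B units)


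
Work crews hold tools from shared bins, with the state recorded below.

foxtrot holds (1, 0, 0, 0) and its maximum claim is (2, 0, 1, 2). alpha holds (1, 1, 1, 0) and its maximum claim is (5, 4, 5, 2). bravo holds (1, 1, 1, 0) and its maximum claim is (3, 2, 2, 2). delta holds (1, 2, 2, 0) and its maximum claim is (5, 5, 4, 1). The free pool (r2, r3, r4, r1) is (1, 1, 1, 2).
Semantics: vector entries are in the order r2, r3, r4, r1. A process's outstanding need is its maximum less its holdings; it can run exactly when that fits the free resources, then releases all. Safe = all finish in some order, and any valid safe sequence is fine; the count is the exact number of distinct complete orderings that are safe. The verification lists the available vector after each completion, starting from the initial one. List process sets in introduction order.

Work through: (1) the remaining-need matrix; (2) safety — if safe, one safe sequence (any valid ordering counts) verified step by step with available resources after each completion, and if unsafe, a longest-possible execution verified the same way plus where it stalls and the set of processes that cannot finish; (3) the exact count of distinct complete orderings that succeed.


(1) Outstanding need per process (order r2, r3, r4, r1):
  foxtrot: (1, 0, 1, 2)
  alpha: (4, 3, 4, 2)
  bravo: (2, 1, 1, 2)
  delta: (4, 3, 2, 1)
(2) UNSAFE — no complete ordering exists.
Key observation: once foxtrot, bravo finish, the pool peaks at (3, 2, 2, 2) — and every remaining process still needs more r2 than that.
A maximal execution: foxtrot, bravo — then nothing else fits. Verifying each step:
  pool = (1, 1, 1, 2)
  foxtrot: need (1, 0, 1, 2) fits (1, 1, 1, 2); releases (1, 0, 0, 0), pool now (2, 1, 1, 2)
  bravo: need (2, 1, 1, 2) fits (2, 1, 1, 2); releases (1, 1, 1, 0), pool now (3, 2, 2, 2)
  alpha cannot run: need (4, 3, 4, 2) vs free (3, 2, 2, 2) (insufficient r2, r3 and r4)
  delta cannot run: need (4, 3, 2, 1) vs free (3, 2, 2, 2) (insufficient r2 and r3)
Never able to finish: alpha and delta.
(3) The exact count: 0 of the possible complete orderings are safe sequences.


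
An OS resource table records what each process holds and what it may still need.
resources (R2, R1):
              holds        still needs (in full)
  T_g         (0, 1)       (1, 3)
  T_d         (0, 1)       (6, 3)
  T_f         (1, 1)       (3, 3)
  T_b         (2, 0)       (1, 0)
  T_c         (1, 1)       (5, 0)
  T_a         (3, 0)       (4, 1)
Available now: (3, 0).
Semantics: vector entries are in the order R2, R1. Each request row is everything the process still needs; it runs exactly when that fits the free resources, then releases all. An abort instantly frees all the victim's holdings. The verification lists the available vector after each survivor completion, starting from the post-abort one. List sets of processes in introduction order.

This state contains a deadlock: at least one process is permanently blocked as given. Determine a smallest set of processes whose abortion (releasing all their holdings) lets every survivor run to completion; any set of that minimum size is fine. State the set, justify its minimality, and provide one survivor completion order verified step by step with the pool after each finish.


Minimum abort set: T_d and T_f.
Key observation: the deadlocked T_g becomes finishable only because T_d and T_f released (1, 2); it completes at step 4 below.
Minimality, checking each single-abort alternative: T_g alone leaves T_d blocked (short on R1); T_d alone leaves T_g blocked (short on R1); T_f alone leaves T_g blocked (short on R1); T_b alone leaves T_g blocked (short on R1); T_c alone leaves T_g blocked (short on R1); T_a alone leaves T_g blocked (short on R1).
One survivor order: T_b, T_a, T_c, T_g. Step-by-step check (post-abort pool first):
  pool = (4, 2)
  T_b needs (1, 0) <= (4, 2) -> finishes; pool += (2, 0) = (6, 2)
  T_a needs (4, 1) <= (6, 2) -> finishes; pool += (3, 0) = (9, 2)
  T_c needs (5, 0) <= (9, 2) -> finishes; pool += (1, 1) = (10, 3)
  T_g needs (1, 3) <= (10, 3) -> finishes; pool += (0, 1) = (10, 4)


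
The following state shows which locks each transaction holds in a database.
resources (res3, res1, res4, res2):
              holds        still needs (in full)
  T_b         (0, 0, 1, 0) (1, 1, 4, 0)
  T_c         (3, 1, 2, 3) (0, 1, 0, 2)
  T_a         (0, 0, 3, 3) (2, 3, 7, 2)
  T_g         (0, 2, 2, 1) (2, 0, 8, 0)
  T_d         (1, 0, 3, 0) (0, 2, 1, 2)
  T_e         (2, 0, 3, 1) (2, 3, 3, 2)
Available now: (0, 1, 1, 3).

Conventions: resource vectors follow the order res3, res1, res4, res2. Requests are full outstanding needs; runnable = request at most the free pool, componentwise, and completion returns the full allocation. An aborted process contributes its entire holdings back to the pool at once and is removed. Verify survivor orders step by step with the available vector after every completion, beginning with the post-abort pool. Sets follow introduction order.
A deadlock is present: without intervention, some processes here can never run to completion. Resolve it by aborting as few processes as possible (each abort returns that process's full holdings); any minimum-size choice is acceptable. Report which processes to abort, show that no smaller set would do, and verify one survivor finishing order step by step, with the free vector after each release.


Abort T_a.
Key observation: no ordering could ever have run T_g before the abort of T_a; with (0, 0, 3, 3) back in the pool it fits at step 3.
Minimality: the empty abort set fails — the state is deadlocked as it stands.
Survivors finish in the order: T_c, T_d, T_g, T_b, T_e. Check, step by step (pool after the aborts first):
  pool = (0, 1, 4, 6)
  T_c needs (0, 1, 0, 2) <= (0, 1, 4, 6) -> finishes; pool += (3, 1, 2, 3) = (3, 2, 6, 9)
  T_d needs (0, 2, 1, 2) <= (3, 2, 6, 9) -> finishes; pool += (1, 0, 3, 0) = (4, 2, 9, 9)
  T_g needs (2, 0, 8, 0) <= (4, 2, 9, 9) -> finishes; pool += (0, 2, 2, 1) = (4, 4, 11, 10)
  T_b needs (1, 1, 4, 0) <= (4, 4, 11, 10) -> finishes; pool += (0, 0, 1, 0) = (4, 4, 12, 10)
  T_e needs (2, 3, 3, 2) <= (4, 4, 12, 10) -> finishes; pool += (2, 0, 3, 1) = (6, 4, 15, 11)


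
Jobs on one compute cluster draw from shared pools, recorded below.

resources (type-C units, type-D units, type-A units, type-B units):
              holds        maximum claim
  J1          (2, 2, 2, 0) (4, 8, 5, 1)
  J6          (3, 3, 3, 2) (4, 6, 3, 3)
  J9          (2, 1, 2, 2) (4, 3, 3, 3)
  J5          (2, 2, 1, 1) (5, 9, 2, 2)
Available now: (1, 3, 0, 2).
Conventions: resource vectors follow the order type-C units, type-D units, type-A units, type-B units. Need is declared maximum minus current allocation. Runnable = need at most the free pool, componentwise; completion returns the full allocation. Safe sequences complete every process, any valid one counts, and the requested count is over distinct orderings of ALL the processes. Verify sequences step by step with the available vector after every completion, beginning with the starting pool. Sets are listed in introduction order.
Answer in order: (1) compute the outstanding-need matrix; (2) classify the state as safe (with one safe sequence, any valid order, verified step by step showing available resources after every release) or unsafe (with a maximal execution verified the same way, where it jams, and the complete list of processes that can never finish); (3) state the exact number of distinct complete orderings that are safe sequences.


(1) Need matrix, components ordered type-C units, type-D units, type-A units, type-B units:
  J1: (2, 6, 3, 1)
  J6: (1, 3, 0, 1)
  J9: (2, 2, 1, 1)
  J5: (3, 7, 1, 1)
(2) SAFE — a valid safe sequence is J6, J1, J9, J5.
Key observation: J6 is the earliest step where a requested resource binds exactly: need (1, 3, 0, 1), pool (1, 3, 0, 2) at its turn.
Check, step by step:
  pool = (1, 3, 0, 2)
  J6: need (1, 3, 0, 1) fits (1, 3, 0, 2); releases (3, 3, 3, 2), pool now (4, 6, 3, 4)
  J1: need (2, 6, 3, 1) fits (4, 6, 3, 4); releases (2, 2, 2, 0), pool now (6, 8, 5, 4)
  J9: need (2, 2, 1, 1) fits (6, 8, 5, 4); releases (2, 1, 2, 2), pool now (8, 9, 7, 6)
  J5: need (3, 7, 1, 1) fits (8, 9, 7, 6); releases (2, 2, 1, 1), pool now (10, 11, 8, 7)
(3) Precisely 4 of the possible complete orderings are safe sequences.


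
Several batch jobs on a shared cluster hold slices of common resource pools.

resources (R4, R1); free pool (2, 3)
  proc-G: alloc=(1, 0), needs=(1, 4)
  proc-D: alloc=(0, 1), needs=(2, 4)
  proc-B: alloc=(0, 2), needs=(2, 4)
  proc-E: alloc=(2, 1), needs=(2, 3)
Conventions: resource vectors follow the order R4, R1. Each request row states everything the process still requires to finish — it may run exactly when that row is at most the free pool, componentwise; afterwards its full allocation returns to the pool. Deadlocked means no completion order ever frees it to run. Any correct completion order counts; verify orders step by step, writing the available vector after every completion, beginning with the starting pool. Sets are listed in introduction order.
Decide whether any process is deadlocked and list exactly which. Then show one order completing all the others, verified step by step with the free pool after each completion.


No process is deadlocked.
Key observation: there is always a runnable process — proc-E first — so the state unwinds completely.
The rest can finish in the order proc-E, proc-G, proc-D, proc-B. Verifying each step:
  pool = (2, 3)
  proc-E: need (2, 3) fits (2, 3); releases (2, 1), pool now (4, 4)
  proc-G: need (1, 4) fits (4, 4); releases (1, 0), pool now (5, 4)
  proc-D: need (2, 4) fits (5, 4); releases (0, 1), pool now (5, 5)
  proc-B: need (2, 4) fits (5, 5); releases (0, 2), pool now (5, 7)


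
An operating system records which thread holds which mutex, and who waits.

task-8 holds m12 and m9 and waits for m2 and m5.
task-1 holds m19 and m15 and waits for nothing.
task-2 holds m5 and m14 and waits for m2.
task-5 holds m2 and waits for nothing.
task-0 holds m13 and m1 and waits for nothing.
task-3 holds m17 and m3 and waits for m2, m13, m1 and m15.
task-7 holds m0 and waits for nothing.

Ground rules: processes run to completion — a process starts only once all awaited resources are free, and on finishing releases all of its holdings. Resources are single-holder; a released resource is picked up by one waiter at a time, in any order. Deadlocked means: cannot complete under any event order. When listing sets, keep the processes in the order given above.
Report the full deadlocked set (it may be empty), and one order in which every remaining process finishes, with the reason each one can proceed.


The deadlocked set is empty.
Key observation: there is no circular wait here — follow any chain and it reaches a process that is free to run now.
One completion order for the rest: task-0, task-1, task-5, task-7, task-3, task-2, task-8.
Walking it through:
  task-0: no waits; runs immediately, freeing m13 and m1
  task-1: no waits; runs immediately, freeing m19 and m15
  task-5: no waits; runs immediately, freeing m2
  task-7: no waits; runs immediately, freeing m0
  task-3 waits on m2, m13, m1 and m15 — all released -> runs and releases m17 and m3
  task-2 waits on m2 — all released -> runs and releases m5 and m14
  task-8 waits on m2 and m5 — all released -> runs and releases m12 and m9


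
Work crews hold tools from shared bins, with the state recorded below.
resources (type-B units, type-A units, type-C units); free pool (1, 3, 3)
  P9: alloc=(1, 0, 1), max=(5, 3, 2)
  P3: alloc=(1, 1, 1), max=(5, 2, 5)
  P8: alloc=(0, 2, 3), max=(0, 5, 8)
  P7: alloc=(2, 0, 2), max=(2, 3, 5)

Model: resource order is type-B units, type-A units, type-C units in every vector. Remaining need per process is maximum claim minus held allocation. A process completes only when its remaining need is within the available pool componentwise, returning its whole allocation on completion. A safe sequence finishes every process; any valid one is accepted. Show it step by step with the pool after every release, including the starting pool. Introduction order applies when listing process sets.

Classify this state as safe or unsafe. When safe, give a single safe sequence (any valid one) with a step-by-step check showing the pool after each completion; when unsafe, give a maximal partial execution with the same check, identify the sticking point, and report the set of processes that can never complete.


The state is UNSAFE.
Key observation: after P7, P8 complete, (3, 5, 8) is the best the pool ever gets, yet each leftover process wants more type-B units.
The run P7, P8 cannot be extended any further. Walking it through:
  pool = (1, 3, 3)
  run P7 (needs (0, 3, 3), free (1, 3, 3)); after release of (2, 0, 2) the pool is (3, 3, 5)
  run P8 (needs (0, 3, 5), free (3, 3, 5)); after release of (0, 2, 3) the pool is (3, 5, 8)
  blocked: P9 wants (4, 3, 1), pool (3, 5, 8) — not enough type-B units
  blocked: P3 wants (4, 1, 4), pool (3, 5, 8) — not enough type-B units
Processes that can never finish: P9 and P3.


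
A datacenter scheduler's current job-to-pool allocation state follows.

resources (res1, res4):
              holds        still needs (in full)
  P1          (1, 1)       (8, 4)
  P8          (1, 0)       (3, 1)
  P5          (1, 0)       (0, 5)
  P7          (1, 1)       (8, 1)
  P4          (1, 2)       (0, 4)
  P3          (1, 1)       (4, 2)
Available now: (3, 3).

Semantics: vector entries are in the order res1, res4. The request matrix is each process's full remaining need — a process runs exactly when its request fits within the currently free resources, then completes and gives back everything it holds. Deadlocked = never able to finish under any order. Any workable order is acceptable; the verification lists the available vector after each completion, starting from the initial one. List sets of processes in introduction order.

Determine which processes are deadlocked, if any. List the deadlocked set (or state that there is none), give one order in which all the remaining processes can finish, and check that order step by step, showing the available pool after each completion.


The deadlocked set is P1 and P7.
Key observation: res1 is the bottleneck — with P8, P3, P4, P5 done the pool holds (7, 6), short of every remaining need.
One completion order for the rest: P8, P3, P4, P5. Check, step by step:
  pool = (3, 3)
  P8 needs (3, 1) <= (3, 3) -> finishes; pool += (1, 0) = (4, 3)
  P3 needs (4, 2) <= (4, 3) -> finishes; pool += (1, 1) = (5, 4)
  P4 needs (0, 4) <= (5, 4) -> finishes; pool += (1, 2) = (6, 6)
  P5 needs (0, 5) <= (6, 6) -> finishes; pool += (1, 0) = (7, 6)
The blocked processes can never fit:
  P1 still needs (8, 4) but only (7, 6) is free — short on res1
  P7 still needs (8, 1) but only (7, 6) is free — short on res1


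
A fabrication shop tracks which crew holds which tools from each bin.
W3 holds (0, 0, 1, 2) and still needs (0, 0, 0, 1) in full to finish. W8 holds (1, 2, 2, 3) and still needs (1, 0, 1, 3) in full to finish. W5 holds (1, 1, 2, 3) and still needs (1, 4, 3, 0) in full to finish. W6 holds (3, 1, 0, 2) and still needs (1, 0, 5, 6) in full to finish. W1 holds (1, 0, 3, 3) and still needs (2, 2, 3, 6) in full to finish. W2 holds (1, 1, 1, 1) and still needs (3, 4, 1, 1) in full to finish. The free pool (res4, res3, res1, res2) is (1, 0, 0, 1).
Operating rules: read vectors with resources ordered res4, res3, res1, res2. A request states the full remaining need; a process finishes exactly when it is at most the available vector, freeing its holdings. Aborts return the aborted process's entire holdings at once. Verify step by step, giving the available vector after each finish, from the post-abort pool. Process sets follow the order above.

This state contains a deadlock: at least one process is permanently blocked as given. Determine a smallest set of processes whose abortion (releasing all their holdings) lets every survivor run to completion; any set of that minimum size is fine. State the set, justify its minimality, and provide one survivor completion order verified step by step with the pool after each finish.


Minimum abort set: W2.
Key observation: the deadlocked W5 becomes finishable only because W2 released (1, 1, 1, 1); it completes at step 5 below.
Why nothing smaller works: aborting no one leaves the state deadlocked as given.
Survivors finish in the order: W3, W8, W1, W6, W5. Check, step by step (pool after the aborts first):
  pool = (2, 1, 1, 2)
  W3: need (0, 0, 0, 1) fits (2, 1, 1, 2); releases (0, 0, 1, 2), pool now (2, 1, 2, 4)
  W8: need (1, 0, 1, 3) fits (2, 1, 2, 4); releases (1, 2, 2, 3), pool now (3, 3, 4, 7)
  W1: need (2, 2, 3, 6) fits (3, 3, 4, 7); releases (1, 0, 3, 3), pool now (4, 3, 7, 10)
  W6: need (1, 0, 5, 6) fits (4, 3, 7, 10); releases (3, 1, 0, 2), pool now (7, 4, 7, 12)
  W5: need (1, 4, 3, 0) fits (7, 4, 7, 12); releases (1, 1, 2, 3), pool now (8, 5, 9, 15)


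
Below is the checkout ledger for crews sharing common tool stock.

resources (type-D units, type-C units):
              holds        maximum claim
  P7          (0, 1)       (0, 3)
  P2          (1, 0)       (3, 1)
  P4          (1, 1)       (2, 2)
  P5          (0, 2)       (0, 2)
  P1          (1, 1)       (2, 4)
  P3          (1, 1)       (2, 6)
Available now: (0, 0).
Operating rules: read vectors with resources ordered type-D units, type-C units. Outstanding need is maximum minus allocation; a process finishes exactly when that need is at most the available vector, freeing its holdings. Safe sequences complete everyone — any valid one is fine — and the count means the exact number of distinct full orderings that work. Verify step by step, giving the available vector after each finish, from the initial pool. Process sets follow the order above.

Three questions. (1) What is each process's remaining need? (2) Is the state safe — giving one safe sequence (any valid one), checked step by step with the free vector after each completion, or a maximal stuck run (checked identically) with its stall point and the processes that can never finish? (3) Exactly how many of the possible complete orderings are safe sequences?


(1) Remaining need (order type-D units, type-C units):
  P7: (0, 2)
  P2: (2, 1)
  P4: (1, 1)
  P5: (0, 0)
  P1: (1, 3)
  P3: (1, 5)
(2) UNSAFE — no complete ordering exists.
Key observation: once P5, P7 finish, the pool peaks at (0, 3) — and every remaining process still needs more type-D units than that.
The run P5, P7 cannot be extended any further. Step-by-step check:
  pool = (0, 0)
  run P5 (needs (0, 0), free (0, 0)); after release of (0, 2) the pool is (0, 2)
  run P7 (needs (0, 2), free (0, 2)); after release of (0, 1) the pool is (0, 3)
  P2 cannot run: need (2, 1) vs free (0, 3) (insufficient type-D units)
  P4 cannot run: need (1, 1) vs free (0, 3) (insufficient type-D units)
  P1 cannot run: need (1, 3) vs free (0, 3) (insufficient type-D units)
  P3 cannot run: need (1, 5) vs free (0, 3) (insufficient type-D units and type-C units)
Processes that can never finish: P2, P4, P1 and P3.
(3) The exact count: 0 of the possible complete orderings are safe sequences.


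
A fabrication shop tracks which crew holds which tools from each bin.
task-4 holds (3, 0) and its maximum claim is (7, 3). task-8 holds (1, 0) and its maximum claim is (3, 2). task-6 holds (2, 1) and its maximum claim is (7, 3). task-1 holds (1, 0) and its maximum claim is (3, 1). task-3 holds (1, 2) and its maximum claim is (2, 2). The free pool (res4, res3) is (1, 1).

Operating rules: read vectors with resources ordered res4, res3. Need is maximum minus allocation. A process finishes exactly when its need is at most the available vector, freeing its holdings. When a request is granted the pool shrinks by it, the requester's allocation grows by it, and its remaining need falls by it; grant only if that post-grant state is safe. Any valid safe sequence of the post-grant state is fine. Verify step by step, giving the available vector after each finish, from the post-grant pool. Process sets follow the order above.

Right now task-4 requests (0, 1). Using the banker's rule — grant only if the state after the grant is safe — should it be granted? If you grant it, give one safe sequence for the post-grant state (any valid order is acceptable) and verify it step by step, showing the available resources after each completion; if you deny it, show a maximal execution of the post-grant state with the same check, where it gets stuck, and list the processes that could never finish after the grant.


GRANT: granting preserves safety; a valid post-grant sequence is task-3, task-8, task-1, task-4, task-6.
Key observation: after the grant the pool drops to (1, 0), which still lets task-3 finish first and unwind the rest.
Step-by-step check of the post-grant state:
  pool = (1, 0)
  task-3 needs (1, 0) <= (1, 0) -> finishes; pool += (1, 2) = (2, 2)
  task-8 needs (2, 2) <= (2, 2) -> finishes; pool += (1, 0) = (3, 2)
  task-1 needs (2, 1) <= (3, 2) -> finishes; pool += (1, 0) = (4, 2)
  task-4 needs (4, 2) <= (4, 2) -> finishes; pool += (3, 1) = (7, 3)
  task-6 needs (5, 2) <= (7, 3) -> finishes; pool += (2, 1) = (9, 4)


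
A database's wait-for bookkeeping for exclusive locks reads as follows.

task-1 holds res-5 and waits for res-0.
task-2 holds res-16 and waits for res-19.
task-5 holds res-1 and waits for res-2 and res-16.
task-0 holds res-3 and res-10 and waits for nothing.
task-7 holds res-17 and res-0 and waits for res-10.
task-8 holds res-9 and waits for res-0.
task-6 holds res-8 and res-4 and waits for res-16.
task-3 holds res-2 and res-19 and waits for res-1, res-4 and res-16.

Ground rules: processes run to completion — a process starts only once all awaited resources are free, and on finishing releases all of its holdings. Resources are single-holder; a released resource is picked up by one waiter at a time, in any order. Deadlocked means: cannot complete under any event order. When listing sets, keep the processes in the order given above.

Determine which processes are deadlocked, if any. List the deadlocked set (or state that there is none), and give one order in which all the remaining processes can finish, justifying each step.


Deadlocked set: task-2, task-5, task-6 and task-3.
Key observation: the cycle task-2 -> task-3 -> task-2 can never break — each member waits on the next; task-5 and task-6 are caught in further circular waits.
A valid finishing order for the others: task-0, task-7, task-8, task-1.
Walking it through:
  task-0 waits on nothing -> runs at once and releases res-3 and res-10
  run task-7 (all its waits — res-10 — are resolved); releases res-17 and res-0
  run task-8 (all its waits — res-0 — are resolved); releases res-9
  run task-1 (all its waits — res-0 — are resolved); releases res-5


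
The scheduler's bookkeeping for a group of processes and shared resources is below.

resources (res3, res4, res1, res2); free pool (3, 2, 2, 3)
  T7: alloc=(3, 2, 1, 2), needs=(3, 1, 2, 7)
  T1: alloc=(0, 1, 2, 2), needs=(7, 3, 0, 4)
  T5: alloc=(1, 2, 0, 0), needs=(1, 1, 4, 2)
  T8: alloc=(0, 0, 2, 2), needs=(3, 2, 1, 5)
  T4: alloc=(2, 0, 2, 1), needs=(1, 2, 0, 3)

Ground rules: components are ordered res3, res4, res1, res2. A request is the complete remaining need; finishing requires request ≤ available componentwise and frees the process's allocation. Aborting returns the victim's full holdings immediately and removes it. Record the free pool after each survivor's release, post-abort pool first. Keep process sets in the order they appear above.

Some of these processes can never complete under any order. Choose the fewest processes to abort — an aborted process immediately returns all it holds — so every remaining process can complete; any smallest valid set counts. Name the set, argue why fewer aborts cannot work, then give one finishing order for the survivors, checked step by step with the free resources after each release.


Abort T7.
Key observation: the returned (3, 2, 1, 2) from T7 is what brings T8 — unrunnable before, under any order — into play at step 1.
No smaller set exists: with zero aborts the deadlock remains.
One survivor order: T8, T5, T1, T4. Check, step by step (post-abort pool first):
  pool = (6, 4, 3, 5)
  T8: need (3, 2, 1, 5) fits (6, 4, 3, 5); releases (0, 0, 2, 2), pool now (6, 4, 5, 7)
  T5: need (1, 1, 4, 2) fits (6, 4, 5, 7); releases (1, 2, 0, 0), pool now (7, 6, 5, 7)
  T1: need (7, 3, 0, 4) fits (7, 6, 5, 7); releases (0, 1, 2, 2), pool now (7, 7, 7, 9)
  T4: need (1, 2, 0, 3) fits (7, 7, 7, 9); releases (2, 0, 2, 1), pool now (9, 7, 9, 10)
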